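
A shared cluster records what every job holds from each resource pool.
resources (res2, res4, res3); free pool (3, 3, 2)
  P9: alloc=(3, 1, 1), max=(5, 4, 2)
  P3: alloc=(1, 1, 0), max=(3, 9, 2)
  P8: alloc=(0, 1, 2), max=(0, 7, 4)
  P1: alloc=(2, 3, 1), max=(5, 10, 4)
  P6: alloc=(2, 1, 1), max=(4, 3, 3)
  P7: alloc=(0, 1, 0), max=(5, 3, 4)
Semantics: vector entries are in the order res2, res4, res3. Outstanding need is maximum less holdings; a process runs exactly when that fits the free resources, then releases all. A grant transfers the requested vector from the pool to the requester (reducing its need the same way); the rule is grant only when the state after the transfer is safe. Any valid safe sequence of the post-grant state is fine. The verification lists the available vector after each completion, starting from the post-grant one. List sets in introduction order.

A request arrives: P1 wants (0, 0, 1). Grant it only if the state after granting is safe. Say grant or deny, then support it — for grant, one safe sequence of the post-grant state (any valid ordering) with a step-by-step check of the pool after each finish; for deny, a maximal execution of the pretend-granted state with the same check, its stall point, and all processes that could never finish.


DENY: after the grant no complete ordering would exist.
Key observation: after P9, P6 the pool peaks at (8, 5, 3), and each blocked process is short somewhere: P3 on res4; P8 on res4; P1 on res4; P7 on res3.
After a pretend grant, a maximal execution: P9, P6 — then nothing else fits. Verifying each step:
  pool = (3, 3, 1)
  P9 needs (2, 3, 1) <= (3, 3, 1) -> finishes; pool += (3, 1, 1) = (6, 4, 2)
  P6 needs (2, 2, 2) <= (6, 4, 2) -> finishes; pool += (2, 1, 1) = (8, 5, 3)
  P3 still needs (2, 8, 2) but only (8, 5, 3) is free — short on res4
  P8 still needs (0, 6, 2) but only (8, 5, 3) is free — short on res4
  P1 still needs (3, 7, 2) but only (8, 5, 3) is free — short on res4
  P7 still needs (5, 2, 4) but only (8, 5, 3) is free — short on res3
Processes that could never finish after the grant: P3, P8, P1 and P7.


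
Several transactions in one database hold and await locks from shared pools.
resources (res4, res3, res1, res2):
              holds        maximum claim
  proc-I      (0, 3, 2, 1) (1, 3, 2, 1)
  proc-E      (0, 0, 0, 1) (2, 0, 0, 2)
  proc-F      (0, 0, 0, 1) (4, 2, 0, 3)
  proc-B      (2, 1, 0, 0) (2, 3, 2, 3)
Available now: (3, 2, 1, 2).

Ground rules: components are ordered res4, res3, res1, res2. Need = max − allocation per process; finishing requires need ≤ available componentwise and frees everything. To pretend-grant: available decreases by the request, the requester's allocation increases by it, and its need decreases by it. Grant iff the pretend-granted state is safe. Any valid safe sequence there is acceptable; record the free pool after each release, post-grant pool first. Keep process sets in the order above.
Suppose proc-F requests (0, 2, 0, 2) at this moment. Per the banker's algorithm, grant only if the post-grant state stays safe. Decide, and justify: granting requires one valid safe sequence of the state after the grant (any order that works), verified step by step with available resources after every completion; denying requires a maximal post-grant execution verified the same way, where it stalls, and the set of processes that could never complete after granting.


DENY — the pretend-granted state is unsafe.
Key observation: after proc-I, proc-E the pool peaks at (3, 3, 3, 2), and each blocked process is short somewhere: proc-F on res4; proc-B on res2.
Pretend the grant happened; the run proc-I, proc-E goes as far as possible. Verifying each step:
  pool = (3, 0, 1, 0)
  run proc-I (needs (1, 0, 0, 0), free (3, 0, 1, 0)); after release of (0, 3, 2, 1) the pool is (3, 3, 3, 1)
  run proc-E (needs (2, 0, 0, 1), free (3, 3, 3, 1)); after release of (0, 0, 0, 1) the pool is (3, 3, 3, 2)
  proc-F cannot run: need (4, 0, 0, 0) vs free (3, 3, 3, 2) (insufficient res4)
  proc-B cannot run: need (0, 2, 2, 3) vs free (3, 3, 3, 2) (insufficient res2)
Post-grant, the permanently blocked set is proc-F and proc-B.


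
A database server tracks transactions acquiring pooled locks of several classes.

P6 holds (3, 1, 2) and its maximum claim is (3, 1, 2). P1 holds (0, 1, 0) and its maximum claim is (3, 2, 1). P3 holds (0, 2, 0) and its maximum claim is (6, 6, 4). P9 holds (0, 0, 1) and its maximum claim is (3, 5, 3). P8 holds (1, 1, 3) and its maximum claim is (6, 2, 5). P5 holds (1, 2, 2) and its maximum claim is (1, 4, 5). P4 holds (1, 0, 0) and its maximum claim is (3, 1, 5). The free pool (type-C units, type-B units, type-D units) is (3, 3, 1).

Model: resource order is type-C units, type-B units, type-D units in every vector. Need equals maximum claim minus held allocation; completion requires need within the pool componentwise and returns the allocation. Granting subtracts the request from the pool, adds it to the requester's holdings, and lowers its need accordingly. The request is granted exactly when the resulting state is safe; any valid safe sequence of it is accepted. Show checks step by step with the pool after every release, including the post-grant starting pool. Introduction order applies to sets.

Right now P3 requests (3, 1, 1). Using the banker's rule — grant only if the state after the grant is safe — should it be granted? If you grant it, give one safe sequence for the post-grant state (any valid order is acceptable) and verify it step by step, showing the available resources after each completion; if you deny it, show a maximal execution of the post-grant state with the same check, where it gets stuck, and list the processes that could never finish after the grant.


DENY. Granting would leave the state unsafe.
Key observation: after P6, P1 the pool peaks at (3, 4, 2), and each blocked process is short somewhere: P3 on type-D units; P9 on type-B units; P8 on type-C units; P5 on type-D units; P4 on type-D units.
After a pretend grant, a maximal execution: P6, P1 — then nothing else fits. Verifying each step:
  pool = (0, 2, 0)
  P6 needs (0, 0, 0) <= (0, 2, 0) -> finishes; pool += (3, 1, 2) = (3, 3, 2)
  P1 needs (3, 1, 1) <= (3, 3, 2) -> finishes; pool += (0, 1, 0) = (3, 4, 2)
  P3 cannot run: need (3, 3, 3) vs free (3, 4, 2) (insufficient type-D units)
  P9 cannot run: need (3, 5, 2) vs free (3, 4, 2) (insufficient type-B units)
  P8 cannot run: need (5, 1, 2) vs free (3, 4, 2) (insufficient type-C units)
  P5 cannot run: need (0, 2, 3) vs free (3, 4, 2) (insufficient type-D units)
  P4 cannot run: need (2, 1, 5) vs free (3, 4, 2) (insufficient type-D units)
Had the request been granted, P3, P9, P8, P5 and P4 could never finish.


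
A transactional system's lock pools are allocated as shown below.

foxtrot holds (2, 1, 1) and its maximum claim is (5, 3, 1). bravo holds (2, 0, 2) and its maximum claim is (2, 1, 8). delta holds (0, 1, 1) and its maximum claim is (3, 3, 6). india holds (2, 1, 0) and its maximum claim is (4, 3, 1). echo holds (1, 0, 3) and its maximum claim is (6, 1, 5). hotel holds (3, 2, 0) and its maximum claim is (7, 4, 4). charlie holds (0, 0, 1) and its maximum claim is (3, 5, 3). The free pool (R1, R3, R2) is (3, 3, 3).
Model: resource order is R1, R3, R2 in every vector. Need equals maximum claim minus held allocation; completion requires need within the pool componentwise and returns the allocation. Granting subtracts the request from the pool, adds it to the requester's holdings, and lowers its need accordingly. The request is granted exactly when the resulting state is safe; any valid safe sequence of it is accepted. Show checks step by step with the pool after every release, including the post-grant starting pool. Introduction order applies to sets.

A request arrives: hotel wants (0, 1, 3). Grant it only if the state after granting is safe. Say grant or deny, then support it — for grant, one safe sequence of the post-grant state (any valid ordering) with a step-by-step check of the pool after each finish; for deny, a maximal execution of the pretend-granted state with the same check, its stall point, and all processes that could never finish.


GRANT: granting preserves safety; a valid post-grant sequence is foxtrot, hotel, india, echo, charlie, delta, bravo.
Key observation: post-grant, (3, 2, 0) remains, and an order beginning with foxtrot completes everyone.
Verifying the post-grant state step by step:
  pool = (3, 2, 0)
  foxtrot needs (3, 2, 0) <= (3, 2, 0) -> finishes; pool += (2, 1, 1) = (5, 3, 1)
  hotel needs (4, 1, 1) <= (5, 3, 1) -> finishes; pool += (3, 3, 3) = (8, 6, 4)
  india needs (2, 2, 1) <= (8, 6, 4) -> finishes; pool += (2, 1, 0) = (10, 7, 4)
  echo needs (5, 1, 2) <= (10, 7, 4) -> finishes; pool += (1, 0, 3) = (11, 7, 7)
  charlie needs (3, 5, 2) <= (11, 7, 7) -> finishes; pool += (0, 0, 1) = (11, 7, 8)
  delta needs (3, 2, 5) <= (11, 7, 8) -> finishes; pool += (0, 1, 1) = (11, 8, 9)
  bravo needs (0, 1, 6) <= (11, 8, 9) -> finishes; pool += (2, 0, 2) = (13, 8, 11)


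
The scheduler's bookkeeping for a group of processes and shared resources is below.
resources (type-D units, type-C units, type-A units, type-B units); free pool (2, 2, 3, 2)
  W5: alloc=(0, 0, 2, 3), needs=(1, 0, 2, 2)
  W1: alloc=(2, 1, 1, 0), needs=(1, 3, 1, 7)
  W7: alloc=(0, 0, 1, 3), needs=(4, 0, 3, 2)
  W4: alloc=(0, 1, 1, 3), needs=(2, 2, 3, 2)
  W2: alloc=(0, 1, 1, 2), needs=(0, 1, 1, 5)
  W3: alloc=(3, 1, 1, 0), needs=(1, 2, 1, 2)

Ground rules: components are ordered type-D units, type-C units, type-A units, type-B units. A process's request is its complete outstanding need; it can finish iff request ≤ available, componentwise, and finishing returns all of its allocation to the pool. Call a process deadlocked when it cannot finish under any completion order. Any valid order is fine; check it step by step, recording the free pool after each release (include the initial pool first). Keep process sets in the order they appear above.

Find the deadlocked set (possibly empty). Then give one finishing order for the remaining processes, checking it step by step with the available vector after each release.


No process is deadlocked.
Key observation: beginning at W5, releases accumulate fast enough that every process eventually fits.
A valid finishing order for the others: W5, W3, W2, W1, W4, W7. Check, step by step:
  pool = (2, 2, 3, 2)
  W5 needs (1, 0, 2, 2) <= (2, 2, 3, 2) -> finishes; pool += (0, 0, 2, 3) = (2, 2, 5, 5)
  W3 needs (1, 2, 1, 2) <= (2, 2, 5, 5) -> finishes; pool += (3, 1, 1, 0) = (5, 3, 6, 5)
  W2 needs (0, 1, 1, 5) <= (5, 3, 6, 5) -> finishes; pool += (0, 1, 1, 2) = (5, 4, 7, 7)
  W1 needs (1, 3, 1, 7) <= (5, 4, 7, 7) -> finishes; pool += (2, 1, 1, 0) = (7, 5, 8, 7)
  W4 needs (2, 2, 3, 2) <= (7, 5, 8, 7) -> finishes; pool += (0, 1, 1, 3) = (7, 6, 9, 10)
  W7 needs (4, 0, 3, 2) <= (7, 6, 9, 10) -> finishes; pool += (0, 0, 1, 3) = (7, 6, 10, 13)


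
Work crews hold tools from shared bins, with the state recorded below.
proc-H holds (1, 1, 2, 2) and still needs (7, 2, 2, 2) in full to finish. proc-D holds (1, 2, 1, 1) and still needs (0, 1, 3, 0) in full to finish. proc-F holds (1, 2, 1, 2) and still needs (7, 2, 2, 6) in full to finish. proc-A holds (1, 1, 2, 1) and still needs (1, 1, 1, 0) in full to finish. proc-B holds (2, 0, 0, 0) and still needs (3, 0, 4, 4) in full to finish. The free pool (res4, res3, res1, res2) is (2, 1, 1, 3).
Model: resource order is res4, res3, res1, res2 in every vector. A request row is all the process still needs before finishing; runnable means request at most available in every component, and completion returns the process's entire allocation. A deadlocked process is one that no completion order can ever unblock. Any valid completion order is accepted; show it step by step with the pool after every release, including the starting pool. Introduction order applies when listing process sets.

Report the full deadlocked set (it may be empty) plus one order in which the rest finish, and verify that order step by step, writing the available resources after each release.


The deadlocked set is proc-H and proc-F.
Key observation: after proc-A, proc-D, proc-B complete, (6, 4, 4, 5) is the best the pool ever gets, yet each leftover process wants more res4.
The rest can finish in the order proc-A, proc-D, proc-B. Verifying each step:
  pool = (2, 1, 1, 3)
  run proc-A (needs (1, 1, 1, 0), free (2, 1, 1, 3)); after release of (1, 1, 2, 1) the pool is (3, 2, 3, 4)
  run proc-D (needs (0, 1, 3, 0), free (3, 2, 3, 4)); after release of (1, 2, 1, 1) the pool is (4, 4, 4, 5)
  run proc-B (needs (3, 0, 4, 4), free (4, 4, 4, 5)); after release of (2, 0, 0, 0) the pool is (6, 4, 4, 5)
The blocked processes can never fit:
  proc-H still needs (7, 2, 2, 2) but only (6, 4, 4, 5) is free — short on res4
  proc-F still needs (7, 2, 2, 6) but only (6, 4, 4, 5) is free — short on res4 and res2


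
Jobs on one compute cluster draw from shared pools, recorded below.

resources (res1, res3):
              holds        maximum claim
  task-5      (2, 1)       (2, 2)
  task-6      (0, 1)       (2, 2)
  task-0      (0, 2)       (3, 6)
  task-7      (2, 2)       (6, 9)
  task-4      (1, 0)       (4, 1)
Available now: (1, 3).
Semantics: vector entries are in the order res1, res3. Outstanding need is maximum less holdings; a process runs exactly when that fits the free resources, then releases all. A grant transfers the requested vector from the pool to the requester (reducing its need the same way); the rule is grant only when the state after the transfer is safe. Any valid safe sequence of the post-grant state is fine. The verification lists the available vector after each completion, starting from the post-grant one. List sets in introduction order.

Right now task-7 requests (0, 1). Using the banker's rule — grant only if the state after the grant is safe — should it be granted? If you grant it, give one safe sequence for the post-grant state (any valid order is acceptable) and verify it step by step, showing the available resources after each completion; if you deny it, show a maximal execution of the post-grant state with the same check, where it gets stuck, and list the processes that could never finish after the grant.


GRANT: granting preserves safety; a valid post-grant sequence is task-5, task-4, task-6, task-0, task-7.
Key observation: post-grant, (1, 2) remains, and an order beginning with task-5 completes everyone.
Step-by-step check of the post-grant state:
  pool = (1, 2)
  task-5 needs (0, 1) <= (1, 2) -> finishes; pool += (2, 1) = (3, 3)
  task-4 needs (3, 1) <= (3, 3) -> finishes; pool += (1, 0) = (4, 3)
  task-6 needs (2, 1) <= (4, 3) -> finishes; pool += (0, 1) = (4, 4)
  task-0 needs (3, 4) <= (4, 4) -> finishes; pool += (0, 2) = (4, 6)
  task-7 needs (4, 6) <= (4, 6) -> finishes; pool += (2, 3) = (6, 9)


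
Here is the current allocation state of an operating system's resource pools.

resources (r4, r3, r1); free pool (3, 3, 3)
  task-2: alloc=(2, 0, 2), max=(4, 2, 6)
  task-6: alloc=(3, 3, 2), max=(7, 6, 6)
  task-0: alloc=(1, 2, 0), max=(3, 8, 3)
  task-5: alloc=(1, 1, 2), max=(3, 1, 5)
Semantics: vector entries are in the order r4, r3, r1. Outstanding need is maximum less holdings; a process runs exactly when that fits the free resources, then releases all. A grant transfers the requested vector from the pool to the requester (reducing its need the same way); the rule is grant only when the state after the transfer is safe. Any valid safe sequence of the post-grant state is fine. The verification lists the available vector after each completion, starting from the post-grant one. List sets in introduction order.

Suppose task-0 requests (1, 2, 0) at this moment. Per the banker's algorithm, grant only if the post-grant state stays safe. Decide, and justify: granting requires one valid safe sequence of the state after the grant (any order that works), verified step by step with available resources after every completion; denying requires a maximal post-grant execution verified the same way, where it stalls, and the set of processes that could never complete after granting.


DENY: after the grant no complete ordering would exist.
Key observation: once task-5, task-2 finish, the pool peaks at (5, 2, 7) — and every remaining process still needs more r3 than that.
Pretend the grant happened; the run task-5, task-2 goes as far as possible. Verifying each step:
  pool = (2, 1, 3)
  task-5: need (2, 0, 3) fits (2, 1, 3); releases (1, 1, 2), pool now (3, 2, 5)
  task-2: need (2, 2, 4) fits (3, 2, 5); releases (2, 0, 2), pool now (5, 2, 7)
  blocked: task-6 wants (4, 3, 4), pool (5, 2, 7) — not enough r3
  blocked: task-0 wants (1, 4, 3), pool (5, 2, 7) — not enough r3
Post-grant, the permanently blocked set is task-6 and task-0.


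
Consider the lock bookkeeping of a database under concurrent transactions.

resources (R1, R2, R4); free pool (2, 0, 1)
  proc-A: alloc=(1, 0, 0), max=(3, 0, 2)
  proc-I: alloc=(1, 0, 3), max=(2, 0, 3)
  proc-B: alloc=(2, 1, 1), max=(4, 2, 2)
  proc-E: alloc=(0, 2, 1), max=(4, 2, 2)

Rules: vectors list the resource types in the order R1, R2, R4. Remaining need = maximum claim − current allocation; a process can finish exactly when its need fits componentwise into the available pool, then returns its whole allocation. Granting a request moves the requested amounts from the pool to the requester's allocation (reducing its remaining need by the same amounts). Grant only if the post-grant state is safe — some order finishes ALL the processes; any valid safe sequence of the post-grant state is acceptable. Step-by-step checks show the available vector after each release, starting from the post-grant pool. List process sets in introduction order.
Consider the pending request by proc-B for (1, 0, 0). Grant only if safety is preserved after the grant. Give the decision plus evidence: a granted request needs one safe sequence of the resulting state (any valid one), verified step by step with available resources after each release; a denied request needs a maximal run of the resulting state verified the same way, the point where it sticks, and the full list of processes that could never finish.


DENY — the pretend-granted state is unsafe.
Key observation: after proc-I, proc-A the pool peaks at (3, 0, 4), and each blocked process is short somewhere: proc-B on R2; proc-E on R1.
On the post-grant state, proc-I, proc-A is a maximal run — nothing extends it. Step-by-step check:
  pool = (1, 0, 1)
  run proc-I (needs (1, 0, 0), free (1, 0, 1)); after release of (1, 0, 3) the pool is (2, 0, 4)
  run proc-A (needs (2, 0, 2), free (2, 0, 4)); after release of (1, 0, 0) the pool is (3, 0, 4)
  proc-B cannot run: need (1, 1, 1) vs free (3, 0, 4) (insufficient R2)
  proc-E cannot run: need (4, 0, 1) vs free (3, 0, 4) (insufficient R1)
Processes that could never finish after the grant: proc-B and proc-E.


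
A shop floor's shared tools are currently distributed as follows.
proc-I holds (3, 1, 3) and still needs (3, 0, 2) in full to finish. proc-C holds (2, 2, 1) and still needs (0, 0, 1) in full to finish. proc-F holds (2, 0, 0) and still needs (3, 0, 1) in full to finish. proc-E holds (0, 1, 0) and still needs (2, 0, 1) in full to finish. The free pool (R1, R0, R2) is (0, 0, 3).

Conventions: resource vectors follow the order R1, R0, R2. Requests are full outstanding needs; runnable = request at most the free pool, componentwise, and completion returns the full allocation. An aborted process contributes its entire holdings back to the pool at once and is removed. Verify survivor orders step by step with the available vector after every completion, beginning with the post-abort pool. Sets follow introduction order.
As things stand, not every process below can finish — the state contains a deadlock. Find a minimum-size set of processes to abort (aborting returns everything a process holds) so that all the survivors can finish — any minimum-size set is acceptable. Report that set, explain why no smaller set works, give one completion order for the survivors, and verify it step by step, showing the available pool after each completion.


The answer: abort proc-I.
Key observation: no ordering could ever have run proc-F before the abort of proc-I; with (3, 1, 3) back in the pool it fits at step 1.
No smaller set exists: with zero aborts the deadlock remains.
One survivor order: proc-F, proc-C, proc-E. Walking it through (post-abort pool first):
  pool = (3, 1, 6)
  run proc-F (needs (3, 0, 1), free (3, 1, 6)); after release of (2, 0, 0) the pool is (5, 1, 6)
  run proc-C (needs (0, 0, 1), free (5, 1, 6)); after release of (2, 2, 1) the pool is (7, 3, 7)
  run proc-E (needs (2, 0, 1), free (7, 3, 7)); after release of (0, 1, 0) the pool is (7, 4, 7)


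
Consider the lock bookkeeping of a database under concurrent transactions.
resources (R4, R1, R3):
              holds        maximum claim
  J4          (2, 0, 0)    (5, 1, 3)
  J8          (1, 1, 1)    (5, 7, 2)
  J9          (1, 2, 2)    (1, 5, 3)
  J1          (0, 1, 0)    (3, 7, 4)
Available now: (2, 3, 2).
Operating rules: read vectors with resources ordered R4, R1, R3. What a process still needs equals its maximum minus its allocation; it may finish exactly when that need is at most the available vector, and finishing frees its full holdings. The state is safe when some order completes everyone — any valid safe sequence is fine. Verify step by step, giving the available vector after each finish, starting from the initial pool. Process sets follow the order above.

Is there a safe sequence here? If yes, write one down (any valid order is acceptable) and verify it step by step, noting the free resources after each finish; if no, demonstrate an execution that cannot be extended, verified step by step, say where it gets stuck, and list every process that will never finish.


The state is UNSAFE.
Key observation: no order helps: past J9, J4, the free pool tops out at (5, 5, 4), below what each blocked process needs in R1.
A maximal execution: J9, J4 — then nothing else fits. Check, step by step:
  pool = (2, 3, 2)
  run J9 (needs (0, 3, 1), free (2, 3, 2)); after release of (1, 2, 2) the pool is (3, 5, 4)
  run J4 (needs (3, 1, 3), free (3, 5, 4)); after release of (2, 0, 0) the pool is (5, 5, 4)
  blocked: J8 wants (4, 6, 1), pool (5, 5, 4) — not enough R1
  blocked: J1 wants (3, 6, 4), pool (5, 5, 4) — not enough R1
Processes that can never finish: J8 and J1.


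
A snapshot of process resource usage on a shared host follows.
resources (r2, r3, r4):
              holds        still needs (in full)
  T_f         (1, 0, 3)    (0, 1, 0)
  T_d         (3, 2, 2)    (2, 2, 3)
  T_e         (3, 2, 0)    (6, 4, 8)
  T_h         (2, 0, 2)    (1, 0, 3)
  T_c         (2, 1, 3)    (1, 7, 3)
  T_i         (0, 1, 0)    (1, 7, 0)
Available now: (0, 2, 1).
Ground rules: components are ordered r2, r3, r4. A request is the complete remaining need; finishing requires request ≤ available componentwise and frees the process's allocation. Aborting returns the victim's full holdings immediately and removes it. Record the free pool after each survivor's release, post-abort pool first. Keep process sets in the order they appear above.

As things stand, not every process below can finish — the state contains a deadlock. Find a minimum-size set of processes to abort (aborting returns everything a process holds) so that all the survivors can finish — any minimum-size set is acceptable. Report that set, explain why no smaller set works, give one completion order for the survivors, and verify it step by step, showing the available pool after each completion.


Minimum abort set: T_c.
Key observation: the returned (2, 1, 3) from T_c is what brings T_i — unrunnable before, under any order — into play at step 5.
No smaller set exists: with zero aborts the deadlock remains.
Survivors finish in the order: T_d, T_f, T_e, T_h, T_i. Step-by-step check (pool after the aborts first):
  pool = (2, 3, 4)
  T_d: need (2, 2, 3) fits (2, 3, 4); releases (3, 2, 2), pool now (5, 5, 6)
  T_f: need (0, 1, 0) fits (5, 5, 6); releases (1, 0, 3), pool now (6, 5, 9)
  T_e: need (6, 4, 8) fits (6, 5, 9); releases (3, 2, 0), pool now (9, 7, 9)
  T_h: need (1, 0, 3) fits (9, 7, 9); releases (2, 0, 2), pool now (11, 7, 11)
  T_i: need (1, 7, 0) fits (11, 7, 11); releases (0, 1, 0), pool now (11, 8, 11)


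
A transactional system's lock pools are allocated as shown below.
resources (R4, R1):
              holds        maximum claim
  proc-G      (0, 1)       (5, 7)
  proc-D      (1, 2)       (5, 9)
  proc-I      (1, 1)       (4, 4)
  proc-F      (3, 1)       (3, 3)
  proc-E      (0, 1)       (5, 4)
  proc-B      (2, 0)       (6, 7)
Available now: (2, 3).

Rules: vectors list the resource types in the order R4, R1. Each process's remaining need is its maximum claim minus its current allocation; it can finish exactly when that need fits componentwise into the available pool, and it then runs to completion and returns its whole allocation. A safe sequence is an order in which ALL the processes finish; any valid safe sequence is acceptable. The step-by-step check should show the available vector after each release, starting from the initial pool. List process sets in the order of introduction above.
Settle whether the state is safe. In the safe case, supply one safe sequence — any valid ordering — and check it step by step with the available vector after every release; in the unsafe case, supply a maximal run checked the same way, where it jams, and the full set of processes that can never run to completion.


The state is SAFE; one workable sequence: proc-F, proc-E, proc-I, proc-G, proc-B, proc-D.
Key observation: the order's first zero-slack moment is proc-E ((5, 3) needed, (5, 4) free — a requested resource with nothing to spare).
Step-by-step check:
  pool = (2, 3)
  run proc-F (needs (0, 2), free (2, 3)); after release of (3, 1) the pool is (5, 4)
  run proc-E (needs (5, 3), free (5, 4)); after release of (0, 1) the pool is (5, 5)
  run proc-I (needs (3, 3), free (5, 5)); after release of (1, 1) the pool is (6, 6)
  run proc-G (needs (5, 6), free (6, 6)); after release of (0, 1) the pool is (6, 7)
  run proc-B (needs (4, 7), free (6, 7)); after release of (2, 0) the pool is (8, 7)
  run proc-D (needs (4, 7), free (8, 7)); after release of (1, 2) the pool is (9, 9)


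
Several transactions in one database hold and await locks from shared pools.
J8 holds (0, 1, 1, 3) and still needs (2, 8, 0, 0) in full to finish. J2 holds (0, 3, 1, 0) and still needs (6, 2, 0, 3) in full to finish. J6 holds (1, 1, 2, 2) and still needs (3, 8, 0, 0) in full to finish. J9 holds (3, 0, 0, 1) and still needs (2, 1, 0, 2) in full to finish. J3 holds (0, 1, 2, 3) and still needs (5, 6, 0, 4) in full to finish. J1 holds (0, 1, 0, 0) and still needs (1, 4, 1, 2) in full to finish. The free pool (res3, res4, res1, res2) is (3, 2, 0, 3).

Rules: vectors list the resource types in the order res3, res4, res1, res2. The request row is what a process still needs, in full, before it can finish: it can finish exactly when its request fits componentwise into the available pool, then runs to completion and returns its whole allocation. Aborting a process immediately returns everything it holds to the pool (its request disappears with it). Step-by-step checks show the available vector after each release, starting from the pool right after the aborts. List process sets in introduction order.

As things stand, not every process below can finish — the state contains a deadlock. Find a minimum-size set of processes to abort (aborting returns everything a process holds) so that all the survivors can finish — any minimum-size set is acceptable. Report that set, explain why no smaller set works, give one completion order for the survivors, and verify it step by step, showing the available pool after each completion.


Abort J8.
Key observation: no ordering could ever have run J6 before the abort of J8; with (0, 1, 1, 3) back in the pool it fits at step 5.
Why nothing smaller works: aborting no one leaves the state deadlocked as given.
One survivor order: J9, J2, J3, J1, J6. Verifying each step (post-abort pool first):
  pool = (3, 3, 1, 6)
  run J9 (needs (2, 1, 0, 2), free (3, 3, 1, 6)); after release of (3, 0, 0, 1) the pool is (6, 3, 1, 7)
  run J2 (needs (6, 2, 0, 3), free (6, 3, 1, 7)); after release of (0, 3, 1, 0) the pool is (6, 6, 2, 7)
  run J3 (needs (5, 6, 0, 4), free (6, 6, 2, 7)); after release of (0, 1, 2, 3) the pool is (6, 7, 4, 10)
  run J1 (needs (1, 4, 1, 2), free (6, 7, 4, 10)); after release of (0, 1, 0, 0) the pool is (6, 8, 4, 10)
  run J6 (needs (3, 8, 0, 0), free (6, 8, 4, 10)); after release of (1, 1, 2, 2) the pool is (7, 9, 6, 12)


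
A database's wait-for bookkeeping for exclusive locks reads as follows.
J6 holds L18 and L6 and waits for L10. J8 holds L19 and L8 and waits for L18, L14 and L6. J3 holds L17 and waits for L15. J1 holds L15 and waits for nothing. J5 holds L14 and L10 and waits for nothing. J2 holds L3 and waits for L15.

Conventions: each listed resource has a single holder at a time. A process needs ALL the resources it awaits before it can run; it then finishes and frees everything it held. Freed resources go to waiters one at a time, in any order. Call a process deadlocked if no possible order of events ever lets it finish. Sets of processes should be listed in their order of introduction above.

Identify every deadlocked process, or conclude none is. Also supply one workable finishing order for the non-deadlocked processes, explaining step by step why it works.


The deadlocked set is empty.
Key observation: the wait graph is acyclic; completion cascades from the unblocked processes through everyone else.
One completion order for the rest: J1, J3, J5, J2, J6, J8.
Walking it through:
  J1: no waits; runs immediately, freeing L15
  J3 waits on L15 — all released -> runs and releases L17
  J5: no waits; runs immediately, freeing L14 and L10
  J2 waits on L15 — all released -> runs and releases L3
  J6 waits on L10 — all released -> runs and releases L18 and L6
  J8 waits on L18, L14 and L6 — all released -> runs and releases L19 and L8


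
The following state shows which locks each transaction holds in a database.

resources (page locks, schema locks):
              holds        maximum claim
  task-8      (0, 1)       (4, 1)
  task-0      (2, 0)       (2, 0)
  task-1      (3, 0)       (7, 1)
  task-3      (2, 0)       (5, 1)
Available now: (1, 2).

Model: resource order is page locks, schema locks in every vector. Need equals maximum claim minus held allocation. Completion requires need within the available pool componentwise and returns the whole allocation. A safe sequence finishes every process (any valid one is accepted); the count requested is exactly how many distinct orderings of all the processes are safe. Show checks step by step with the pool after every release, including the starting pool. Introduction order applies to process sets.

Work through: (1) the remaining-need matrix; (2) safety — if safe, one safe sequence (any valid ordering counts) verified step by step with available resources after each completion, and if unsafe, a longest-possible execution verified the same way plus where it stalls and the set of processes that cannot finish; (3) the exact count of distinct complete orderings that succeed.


(1) Need matrix, components ordered page locks, schema locks:
  task-8: (4, 0)
  task-0: (0, 0)
  task-1: (4, 1)
  task-3: (3, 1)
(2) SAFE. One safe sequence: task-0, task-3, task-1, task-8.
Key observation: reading the order forward, task-3 is the first process whose need (3, 1) meets the free pool (3, 2) exactly on a resource it requests.
Step-by-step check:
  pool = (1, 2)
  task-0 needs (0, 0) <= (1, 2) -> finishes; pool += (2, 0) = (3, 2)
  task-3 needs (3, 1) <= (3, 2) -> finishes; pool += (2, 0) = (5, 2)
  task-1 needs (4, 1) <= (5, 2) -> finishes; pool += (3, 0) = (8, 2)
  task-8 needs (4, 0) <= (8, 2) -> finishes; pool += (0, 1) = (8, 3)
(3) The exact count: 2 of the possible complete orderings are safe sequences.


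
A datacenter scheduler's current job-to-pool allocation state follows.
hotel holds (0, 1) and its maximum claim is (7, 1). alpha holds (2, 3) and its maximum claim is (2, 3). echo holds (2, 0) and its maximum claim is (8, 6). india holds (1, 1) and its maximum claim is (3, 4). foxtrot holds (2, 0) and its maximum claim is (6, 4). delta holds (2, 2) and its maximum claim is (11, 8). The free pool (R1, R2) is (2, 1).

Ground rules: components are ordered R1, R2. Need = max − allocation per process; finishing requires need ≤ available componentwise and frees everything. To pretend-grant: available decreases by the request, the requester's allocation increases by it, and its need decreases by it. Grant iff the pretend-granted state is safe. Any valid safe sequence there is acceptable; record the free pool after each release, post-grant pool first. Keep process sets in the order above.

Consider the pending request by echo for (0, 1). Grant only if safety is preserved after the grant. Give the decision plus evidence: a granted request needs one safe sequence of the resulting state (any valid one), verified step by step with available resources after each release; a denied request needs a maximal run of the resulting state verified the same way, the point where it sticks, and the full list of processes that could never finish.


GRANT — the state after the grant stays safe, e.g. via alpha, india, foxtrot, hotel, echo, delta.
Key observation: after the grant the pool drops to (2, 0), which still lets alpha finish first and unwind the rest.
Check on the post-grant state, step by step:
  pool = (2, 0)
  alpha: need (0, 0) fits (2, 0); releases (2, 3), pool now (4, 3)
  india: need (2, 3) fits (4, 3); releases (1, 1), pool now (5, 4)
  foxtrot: need (4, 4) fits (5, 4); releases (2, 0), pool now (7, 4)
  hotel: need (7, 0) fits (7, 4); releases (0, 1), pool now (7, 5)
  echo: need (6, 5) fits (7, 5); releases (2, 1), pool now (9, 6)
  delta: need (9, 6) fits (9, 6); releases (2, 2), pool now (11, 8)


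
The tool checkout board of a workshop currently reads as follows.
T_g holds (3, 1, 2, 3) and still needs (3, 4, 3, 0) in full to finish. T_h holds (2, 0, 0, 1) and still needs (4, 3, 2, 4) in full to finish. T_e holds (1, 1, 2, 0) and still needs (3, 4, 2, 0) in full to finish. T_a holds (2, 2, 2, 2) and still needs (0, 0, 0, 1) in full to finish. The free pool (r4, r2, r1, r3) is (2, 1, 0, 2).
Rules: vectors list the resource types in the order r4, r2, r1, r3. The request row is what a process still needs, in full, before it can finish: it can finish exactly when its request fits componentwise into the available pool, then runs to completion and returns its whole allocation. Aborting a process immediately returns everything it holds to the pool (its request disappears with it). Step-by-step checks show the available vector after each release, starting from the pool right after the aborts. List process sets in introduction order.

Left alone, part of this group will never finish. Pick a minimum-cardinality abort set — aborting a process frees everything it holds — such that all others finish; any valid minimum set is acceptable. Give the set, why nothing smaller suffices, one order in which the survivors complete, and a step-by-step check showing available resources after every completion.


Minimum abort set: T_e.
Key observation: before aborting T_e, T_g was permanently blocked — no order could ever run it; afterwards it completes at step 2.
Why nothing smaller works: aborting no one leaves the state deadlocked as given.
Survivors finish in the order: T_a, T_g, T_h. Step-by-step check (pool after the aborts first):
  pool = (3, 2, 2, 2)
  T_a: need (0, 0, 0, 1) fits (3, 2, 2, 2); releases (2, 2, 2, 2), pool now (5, 4, 4, 4)
  T_g: need (3, 4, 3, 0) fits (5, 4, 4, 4); releases (3, 1, 2, 3), pool now (8, 5, 6, 7)
  T_h: need (4, 3, 2, 4) fits (8, 5, 6, 7); releases (2, 0, 0, 1), pool now (10, 5, 6, 8)


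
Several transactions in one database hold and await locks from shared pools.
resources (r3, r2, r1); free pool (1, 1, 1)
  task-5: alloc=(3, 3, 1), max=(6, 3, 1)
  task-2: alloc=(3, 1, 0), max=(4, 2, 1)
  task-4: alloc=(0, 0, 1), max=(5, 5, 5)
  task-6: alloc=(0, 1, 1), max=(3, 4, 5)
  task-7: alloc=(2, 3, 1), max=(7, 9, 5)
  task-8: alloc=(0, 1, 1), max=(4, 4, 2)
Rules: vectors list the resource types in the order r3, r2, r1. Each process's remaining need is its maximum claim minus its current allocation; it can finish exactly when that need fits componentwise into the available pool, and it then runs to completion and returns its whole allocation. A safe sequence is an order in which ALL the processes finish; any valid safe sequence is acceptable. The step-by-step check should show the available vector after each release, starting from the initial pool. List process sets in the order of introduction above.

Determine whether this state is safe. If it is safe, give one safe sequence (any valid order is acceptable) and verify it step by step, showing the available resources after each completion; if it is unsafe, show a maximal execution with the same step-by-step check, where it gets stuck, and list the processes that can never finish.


UNSAFE — no complete ordering exists.
Key observation: after task-2, task-5, task-8 complete, (7, 6, 3) is the best the pool ever gets, yet each leftover process wants more r1.
The run task-2, task-5, task-8 cannot be extended any further. Step-by-step check:
  pool = (1, 1, 1)
  run task-2 (needs (1, 1, 1), free (1, 1, 1)); after release of (3, 1, 0) the pool is (4, 2, 1)
  run task-5 (needs (3, 0, 0), free (4, 2, 1)); after release of (3, 3, 1) the pool is (7, 5, 2)
  run task-8 (needs (4, 3, 1), free (7, 5, 2)); after release of (0, 1, 1) the pool is (7, 6, 3)
  task-4 cannot run: need (5, 5, 4) vs free (7, 6, 3) (insufficient r1)
  task-6 cannot run: need (3, 3, 4) vs free (7, 6, 3) (insufficient r1)
  task-7 cannot run: need (5, 6, 4) vs free (7, 6, 3) (insufficient r1)
Permanently blocked: task-4, task-6 and task-7.


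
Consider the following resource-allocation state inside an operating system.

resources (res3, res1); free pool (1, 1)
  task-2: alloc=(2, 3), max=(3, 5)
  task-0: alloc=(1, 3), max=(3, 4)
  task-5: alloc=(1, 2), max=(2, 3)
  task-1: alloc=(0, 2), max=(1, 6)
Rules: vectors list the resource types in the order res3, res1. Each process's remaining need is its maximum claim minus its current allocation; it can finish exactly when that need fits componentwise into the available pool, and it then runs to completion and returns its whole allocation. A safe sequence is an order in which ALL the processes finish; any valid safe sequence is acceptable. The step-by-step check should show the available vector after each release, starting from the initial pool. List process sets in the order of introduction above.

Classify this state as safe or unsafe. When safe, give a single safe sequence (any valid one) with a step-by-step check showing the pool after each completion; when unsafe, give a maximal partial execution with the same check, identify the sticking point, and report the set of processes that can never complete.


SAFE, for example via the order task-5, task-0, task-2, task-1.
Key observation: at task-5 the run first touches a limit — (1, 1) against (1, 1), exact on a resource it actually requests.
Check, step by step:
  pool = (1, 1)
  task-5: need (1, 1) fits (1, 1); releases (1, 2), pool now (2, 3)
  task-0: need (2, 1) fits (2, 3); releases (1, 3), pool now (3, 6)
  task-2: need (1, 2) fits (3, 6); releases (2, 3), pool now (5, 9)
  task-1: need (1, 4) fits (5, 9); releases (0, 2), pool now (5, 11)


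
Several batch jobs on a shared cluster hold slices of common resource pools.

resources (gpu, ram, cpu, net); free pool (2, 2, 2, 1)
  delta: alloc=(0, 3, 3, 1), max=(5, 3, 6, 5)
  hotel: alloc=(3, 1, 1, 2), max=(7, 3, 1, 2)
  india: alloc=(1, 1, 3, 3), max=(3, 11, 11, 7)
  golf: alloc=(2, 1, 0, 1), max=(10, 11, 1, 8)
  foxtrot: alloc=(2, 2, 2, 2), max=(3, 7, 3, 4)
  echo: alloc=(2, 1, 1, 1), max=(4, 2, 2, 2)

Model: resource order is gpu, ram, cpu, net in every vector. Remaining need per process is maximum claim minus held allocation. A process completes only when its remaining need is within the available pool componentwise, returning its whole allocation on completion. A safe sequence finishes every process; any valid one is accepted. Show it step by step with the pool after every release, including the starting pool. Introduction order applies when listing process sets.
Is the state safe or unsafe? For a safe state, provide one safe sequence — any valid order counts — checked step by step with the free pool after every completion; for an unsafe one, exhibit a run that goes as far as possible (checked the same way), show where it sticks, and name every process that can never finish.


UNSAFE.
Key observation: once echo, hotel, delta, foxtrot finish, the pool peaks at (9, 9, 9, 7) — and every remaining process still needs more ram than that.
Going as far as possible: echo, hotel, delta, foxtrot; after that, nothing fits. Verifying each step:
  pool = (2, 2, 2, 1)
  echo: need (2, 1, 1, 1) fits (2, 2, 2, 1); releases (2, 1, 1, 1), pool now (4, 3, 3, 2)
  hotel: need (4, 2, 0, 0) fits (4, 3, 3, 2); releases (3, 1, 1, 2), pool now (7, 4, 4, 4)
  delta: need (5, 0, 3, 4) fits (7, 4, 4, 4); releases (0, 3, 3, 1), pool now (7, 7, 7, 5)
  foxtrot: need (1, 5, 1, 2) fits (7, 7, 7, 5); releases (2, 2, 2, 2), pool now (9, 9, 9, 7)
  india cannot run: need (2, 10, 8, 4) vs free (9, 9, 9, 7) (insufficient ram)
  golf cannot run: need (8, 10, 1, 7) vs free (9, 9, 9, 7) (insufficient ram)
Processes that can never finish: india and golf.
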